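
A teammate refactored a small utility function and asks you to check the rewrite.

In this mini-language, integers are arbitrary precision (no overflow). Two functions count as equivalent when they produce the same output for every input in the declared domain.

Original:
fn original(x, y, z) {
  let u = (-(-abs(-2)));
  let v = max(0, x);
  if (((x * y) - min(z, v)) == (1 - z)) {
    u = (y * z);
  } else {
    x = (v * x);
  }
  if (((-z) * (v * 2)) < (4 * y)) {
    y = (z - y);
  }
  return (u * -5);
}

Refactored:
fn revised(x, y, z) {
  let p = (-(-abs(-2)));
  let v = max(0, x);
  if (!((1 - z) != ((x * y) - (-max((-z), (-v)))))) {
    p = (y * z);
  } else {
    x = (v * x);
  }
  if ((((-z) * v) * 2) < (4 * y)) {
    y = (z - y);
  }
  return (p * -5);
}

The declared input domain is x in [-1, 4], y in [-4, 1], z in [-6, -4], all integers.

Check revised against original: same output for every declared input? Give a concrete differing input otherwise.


The two versions differ — the changes include local variable names differ, plus boolean connective usage differs, plus min/max/abs usage differs, plus comparison usage differs.
Spot check at x=-1, y=-2, z=-4 — original: u := 2 | v := 0 | (((x * y) - min(z, v)) == (1 - z)): false | x := 0 | (((-z) * (v * 2)) < (4 * y)): false | result -10. revised: p := 2 | v := 0 | (!((1 - z) != ((x * y) - (-max((-z), (-v)))))): false | x := 0 | ((((-z) * v) * 2) < (4 * y)): false | result -10. Both give -10.
An exhaustive pass over the 108 declared inputs shows identical outputs.
verdict: equivalent


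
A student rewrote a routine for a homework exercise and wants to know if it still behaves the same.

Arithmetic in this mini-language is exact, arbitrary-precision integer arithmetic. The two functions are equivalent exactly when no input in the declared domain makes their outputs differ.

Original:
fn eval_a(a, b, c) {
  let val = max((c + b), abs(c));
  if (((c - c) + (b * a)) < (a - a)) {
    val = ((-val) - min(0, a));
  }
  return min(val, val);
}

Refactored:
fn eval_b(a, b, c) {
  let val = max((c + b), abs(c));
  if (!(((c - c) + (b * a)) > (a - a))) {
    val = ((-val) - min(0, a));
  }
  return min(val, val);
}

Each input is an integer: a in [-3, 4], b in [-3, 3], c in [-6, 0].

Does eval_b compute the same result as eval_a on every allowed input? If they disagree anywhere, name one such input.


Consider the input a=-3, b=0, c=-6.
eval_a: val = 6; (((c - c) + (b * a)) < (a - a)) -> false; return 6
eval_b: val = 6; (!(((c - c) + (b * a)) > (a - a))) -> true; val = -3; return -3
6 and -3 differ, so these are not the same function on this domain.
verdict: not equivalent; witness: a=-3, b=0, c=-6


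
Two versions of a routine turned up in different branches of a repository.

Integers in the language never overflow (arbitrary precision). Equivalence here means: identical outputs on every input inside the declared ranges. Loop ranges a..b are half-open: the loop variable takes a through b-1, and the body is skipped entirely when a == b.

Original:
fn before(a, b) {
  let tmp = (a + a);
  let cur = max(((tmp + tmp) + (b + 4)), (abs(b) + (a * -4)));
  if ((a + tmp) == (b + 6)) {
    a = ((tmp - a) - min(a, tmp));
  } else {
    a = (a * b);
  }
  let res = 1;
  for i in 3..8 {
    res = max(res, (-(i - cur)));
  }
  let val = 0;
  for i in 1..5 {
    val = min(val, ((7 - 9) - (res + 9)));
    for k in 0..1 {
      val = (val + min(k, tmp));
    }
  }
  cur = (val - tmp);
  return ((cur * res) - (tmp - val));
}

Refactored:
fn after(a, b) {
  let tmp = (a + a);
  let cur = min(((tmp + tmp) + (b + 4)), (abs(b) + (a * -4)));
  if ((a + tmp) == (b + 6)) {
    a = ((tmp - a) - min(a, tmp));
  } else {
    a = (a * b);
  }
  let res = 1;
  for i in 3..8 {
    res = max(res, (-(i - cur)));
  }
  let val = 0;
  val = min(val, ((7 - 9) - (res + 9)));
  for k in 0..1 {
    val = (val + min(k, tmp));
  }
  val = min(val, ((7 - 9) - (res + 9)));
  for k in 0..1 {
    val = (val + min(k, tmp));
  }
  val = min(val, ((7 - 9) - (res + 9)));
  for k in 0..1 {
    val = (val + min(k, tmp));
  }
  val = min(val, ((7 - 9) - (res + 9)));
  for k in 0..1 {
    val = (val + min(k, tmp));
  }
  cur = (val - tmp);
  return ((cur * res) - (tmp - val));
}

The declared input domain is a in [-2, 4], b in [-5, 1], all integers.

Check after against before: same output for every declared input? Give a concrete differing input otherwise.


The rewrite breaks on a=-2, b=-5, where the results are -363 and -48.
before: tmp = -4; cur = 13; ((a + tmp) == (b + 6)) -> false; a = 10; res = 1; [i=3]; res = 10; [i=4]; res = 10; [i=5]; res = 10; [i=6]; res = 10; [i=7]; res = 10; val = 0; [i=1]; val = -21; [k=0]; val = -25; [i=2]; val = -25; [k=0]; val = -29; [i=3]; val = -29; [k=0]; val = -33; [i=4]; val = -33; [k=0]; val = -37; cur = -33; return -363
after: tmp = -4; cur = -9; ((a + tmp) == (b + 6)) -> false; a = 10; res = 1; [i=3]; res = 1; [i=4]; res = 1; [i=5]; res = 1; [i=6]; res = 1; [i=7]; res = 1; val = 0; val = -12; [k=0]; val = -16; val = -16; [k=0]; val = -20; val = -20; [k=0]; val = -24; val = -24; [k=0]; val = -28; cur = -24; return -48
verdict: not equivalent; witness: a=-2, b=-5


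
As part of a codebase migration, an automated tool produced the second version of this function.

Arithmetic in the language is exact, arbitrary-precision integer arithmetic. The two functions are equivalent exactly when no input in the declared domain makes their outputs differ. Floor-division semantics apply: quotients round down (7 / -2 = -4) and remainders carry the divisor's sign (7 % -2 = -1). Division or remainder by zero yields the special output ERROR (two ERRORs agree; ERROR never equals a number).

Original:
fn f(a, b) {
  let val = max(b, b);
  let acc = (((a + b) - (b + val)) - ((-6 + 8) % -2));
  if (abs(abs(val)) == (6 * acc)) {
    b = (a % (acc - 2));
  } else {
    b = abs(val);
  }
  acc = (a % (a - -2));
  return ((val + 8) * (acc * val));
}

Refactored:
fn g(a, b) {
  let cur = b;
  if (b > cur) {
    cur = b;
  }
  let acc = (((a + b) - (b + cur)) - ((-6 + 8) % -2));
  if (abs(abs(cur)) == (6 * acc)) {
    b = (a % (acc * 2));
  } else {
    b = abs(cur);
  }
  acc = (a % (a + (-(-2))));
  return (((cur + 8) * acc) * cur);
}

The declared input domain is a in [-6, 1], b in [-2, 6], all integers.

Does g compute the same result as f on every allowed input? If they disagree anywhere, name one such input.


Run the pair on a=0, b=0.
f: val=0, then acc=0, then (abs(abs(val)) == (6 * acc)) is true, then b=0, then acc=0, then returns 0
g: cur=0, then (b > cur) is false, then acc=0, then (abs(abs(cur)) == (6 * acc)) is true, then a zero divisor aborts: ERROR
0 vs ERROR — the two versions disagree here.
verdict: not equivalent; witness: a=0, b=0


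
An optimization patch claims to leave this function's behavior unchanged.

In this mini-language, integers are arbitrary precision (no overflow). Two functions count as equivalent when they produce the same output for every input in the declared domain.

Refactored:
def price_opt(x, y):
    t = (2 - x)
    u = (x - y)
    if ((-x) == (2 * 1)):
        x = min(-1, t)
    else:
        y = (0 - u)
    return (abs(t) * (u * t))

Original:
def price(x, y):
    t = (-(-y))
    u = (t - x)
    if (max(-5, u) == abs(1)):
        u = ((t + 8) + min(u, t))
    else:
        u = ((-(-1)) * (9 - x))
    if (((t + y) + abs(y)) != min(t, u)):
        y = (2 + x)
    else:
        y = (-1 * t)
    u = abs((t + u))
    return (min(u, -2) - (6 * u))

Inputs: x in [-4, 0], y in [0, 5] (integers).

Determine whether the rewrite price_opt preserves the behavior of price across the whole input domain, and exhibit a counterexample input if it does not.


Consider the input x=-4, y=0.
price: t = 0; u = 4; (max(-5, u) == abs(1)) -> false; u = 13; (((t + y) + abs(y)) != min(t, u)) -> false; y = 0; u = 13; return -80
price_opt: t = 6; u = -4; ((-x) == (2 * 1)) -> false; y = 4; return -144
-80 != -144, so the rewrite changes behavior.
verdict: not equivalent; witness: x=-4, y=0


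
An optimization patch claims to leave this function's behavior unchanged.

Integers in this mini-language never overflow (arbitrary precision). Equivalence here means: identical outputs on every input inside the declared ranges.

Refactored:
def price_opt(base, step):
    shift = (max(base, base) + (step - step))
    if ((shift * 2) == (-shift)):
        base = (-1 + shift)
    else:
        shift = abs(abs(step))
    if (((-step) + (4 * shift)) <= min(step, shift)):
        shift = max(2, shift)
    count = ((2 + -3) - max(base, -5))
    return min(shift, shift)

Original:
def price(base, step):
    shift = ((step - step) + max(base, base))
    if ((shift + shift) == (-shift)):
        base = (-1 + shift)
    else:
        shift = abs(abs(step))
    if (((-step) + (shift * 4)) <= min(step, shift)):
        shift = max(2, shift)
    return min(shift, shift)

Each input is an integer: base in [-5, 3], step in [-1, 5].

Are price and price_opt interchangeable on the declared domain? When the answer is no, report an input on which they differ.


This is a faithful refactor — constant usage differs; also arithmetic usage differs; also local variable names differ; also statement counts differ; also min/max/abs usage differs, but the computed results match everywhere.
As a probe, take base=-5, step=0: price runs shift = -5; ((shift + shift) == (-shift)) -> false; shift = 0; (((-step) + (shift * 4)) <= min(step, shift)) -> true; shift = 2; return 2; price_opt runs shift = -5; ((shift * 2) == (-shift)) -> false; shift = 0; (((-step) + (4 * shift)) <= min(step, shift)) -> true; shift = 2; count = 4; return 2; both end at 2.
Every one of the 63 inputs gives matching results.
verdict: equivalent


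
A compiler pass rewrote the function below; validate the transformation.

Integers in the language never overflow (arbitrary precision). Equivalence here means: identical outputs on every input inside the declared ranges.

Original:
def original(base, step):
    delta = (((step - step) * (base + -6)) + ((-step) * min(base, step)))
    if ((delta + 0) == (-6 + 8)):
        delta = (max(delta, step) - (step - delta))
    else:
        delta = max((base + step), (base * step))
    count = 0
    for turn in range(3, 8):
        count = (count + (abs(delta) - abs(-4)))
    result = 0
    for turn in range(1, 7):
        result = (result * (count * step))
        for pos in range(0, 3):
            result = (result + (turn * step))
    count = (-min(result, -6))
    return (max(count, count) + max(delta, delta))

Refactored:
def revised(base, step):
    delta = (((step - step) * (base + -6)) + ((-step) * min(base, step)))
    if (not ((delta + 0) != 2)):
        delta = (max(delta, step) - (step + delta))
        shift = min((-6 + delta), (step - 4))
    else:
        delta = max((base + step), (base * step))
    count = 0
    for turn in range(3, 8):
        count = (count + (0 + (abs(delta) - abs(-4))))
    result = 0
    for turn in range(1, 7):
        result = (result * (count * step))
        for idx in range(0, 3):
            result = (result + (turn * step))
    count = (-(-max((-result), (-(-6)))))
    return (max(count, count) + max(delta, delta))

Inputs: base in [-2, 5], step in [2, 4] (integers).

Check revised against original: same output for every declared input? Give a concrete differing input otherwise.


There is a counterexample at base=-1, step=2: 17414966 on one side, 17414962 on the other.
original: delta = 2; ((delta + 0) == (-6 + 8)) -> true; delta = 2; count = 0; [turn=3]; count = -2; [turn=4]; count = -4; [turn=5]; count = -6; [turn=6]; count = -8; [turn=7]; count = -10; result = 0; [turn=1]; result = 0; [pos=0]; result = 2; [pos=1]; result = 4; [pos=2]; result = 6; [turn=2]; result = -120; [pos=0]; result = -116; [pos=1]; result = -112; [pos=2]; result = -108; [turn=3]; result = 2160; [pos=0]; result = 2166; [pos=1]; result = 2172; [pos=2]; result = 2178; [turn=4]; result = -43560; [pos=0]; result = -43552; [pos=1]; result = -43544; [pos=2]; result = -43536; [turn=5]; result = 870720; [pos=0]; result = 870730; [pos=1]; result = 870740; [pos=2]; result = 870750; [turn=6]; result = -17415000; [pos=0]; result = -17414988; [pos=1]; result = -17414976; [pos=2]; result = -17414964; count = 17414964; return 17414966
revised: delta = 2; (not ((delta + 0) != 2)) -> true; delta = -2; shift = -8; count = 0; [turn=3]; count = -2; [turn=4]; count = -4; [turn=5]; count = -6; [turn=6]; count = -8; [turn=7]; count = -10; result = 0; [turn=1]; result = 0; [idx=0]; result = 2; [idx=1]; result = 4; [idx=2]; result = 6; [turn=2]; result = -120; [idx=0]; result = -116; [idx=1]; result = -112; [idx=2]; result = -108; [turn=3]; result = 2160; [idx=0]; result = 2166; [idx=1]; result = 2172; [idx=2]; result = 2178; [turn=4]; result = -43560; [idx=0]; result = -43552; [idx=1]; result = -43544; [idx=2]; result = -43536; [turn=5]; result = 870720; [idx=0]; result = 870730; [idx=1]; result = 870740; [idx=2]; result = 870750; [turn=6]; result = -17415000; [idx=0]; result = -17414988; [idx=1]; result = -17414976; [idx=2]; result = -17414964; count = 17414964; return 17414962
verdict: not equivalent; witness: base=-1, step=2


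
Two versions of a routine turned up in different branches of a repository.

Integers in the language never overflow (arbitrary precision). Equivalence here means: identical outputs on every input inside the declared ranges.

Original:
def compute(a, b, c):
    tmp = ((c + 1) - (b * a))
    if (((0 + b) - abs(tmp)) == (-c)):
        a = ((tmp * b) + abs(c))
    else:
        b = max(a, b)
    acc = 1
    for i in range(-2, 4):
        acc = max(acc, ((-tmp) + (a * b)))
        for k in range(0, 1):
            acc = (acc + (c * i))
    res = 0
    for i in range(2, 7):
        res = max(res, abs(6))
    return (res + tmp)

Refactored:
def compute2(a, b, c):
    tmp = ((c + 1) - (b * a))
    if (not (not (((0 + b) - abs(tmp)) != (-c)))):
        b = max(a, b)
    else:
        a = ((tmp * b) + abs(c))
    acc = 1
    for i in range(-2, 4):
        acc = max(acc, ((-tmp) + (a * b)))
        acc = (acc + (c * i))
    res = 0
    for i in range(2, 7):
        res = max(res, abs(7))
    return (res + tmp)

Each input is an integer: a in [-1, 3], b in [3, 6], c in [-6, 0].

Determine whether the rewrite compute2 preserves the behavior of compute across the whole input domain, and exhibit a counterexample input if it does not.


These are not equivalent — on a=-1, b=3, c=-6 the outputs split (4 vs 5).
compute: tmp=-2, then (((0 + b) - abs(tmp)) == (-c)) is false, then b=3, then acc=1, then (i=-2), then acc=1, then (k=0), then acc=13, then (i=-1), then acc=13, then (k=0), then acc=19, then (i=0), then acc=19, then (k=0), then acc=19, then (i=1), then acc=19, then (k=0), then acc=13, then (i=2), then acc=13, then (k=0), then acc=1, then (i=3), then acc=1, then (k=0), then acc=-17, then res=0, then (i=2), then res=6, then (i=3), then res=6, then (i=4), then res=6, then (i=5), then res=6, then (i=6), then res=6, then returns 4
compute2: tmp=-2, then (not (not (((0 + b) - abs(tmp)) != (-c)))) is true, then b=3, then acc=1, then (i=-2), then acc=1, then acc=13, then (i=-1), then acc=13, then acc=19, then (i=0), then acc=19, then acc=19, then (i=1), then acc=19, then acc=13, then (i=2), then acc=13, then acc=1, then (i=3), then acc=1, then acc=-17, then res=0, then (i=2), then res=7, then (i=3), then res=7, then (i=4), then res=7, then (i=5), then res=7, then (i=6), then res=7, then returns 5
verdict: not equivalent; witness: a=-1, b=3, c=-6


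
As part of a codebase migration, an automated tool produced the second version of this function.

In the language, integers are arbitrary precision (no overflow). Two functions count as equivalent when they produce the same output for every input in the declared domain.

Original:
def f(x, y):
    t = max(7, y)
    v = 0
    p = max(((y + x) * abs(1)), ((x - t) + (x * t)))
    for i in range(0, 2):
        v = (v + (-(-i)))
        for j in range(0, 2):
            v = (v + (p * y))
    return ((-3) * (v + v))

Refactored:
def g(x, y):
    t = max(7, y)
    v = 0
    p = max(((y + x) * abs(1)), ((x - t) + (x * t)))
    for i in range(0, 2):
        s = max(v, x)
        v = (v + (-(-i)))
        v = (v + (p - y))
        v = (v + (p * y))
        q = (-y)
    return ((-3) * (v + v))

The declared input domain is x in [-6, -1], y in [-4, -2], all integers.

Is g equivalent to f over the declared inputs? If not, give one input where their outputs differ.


The rewrite breaks on x=-6, y=-4, where the results are -966 and -414.
f: t becomes 7; next v becomes 0; next p becomes -10; next at i=0:; next v becomes 0; next at j=0:; next v becomes 40; next at j=1:; next v becomes 80; next at i=1:; next v becomes 81; next at j=0:; next v becomes 121; next at j=1:; next v becomes 161; next final value -966
g: t becomes 7; next v becomes 0; next p becomes -10; next at i=0:; next s becomes 0; next v becomes 0; next v becomes -6; next v becomes 34; next q becomes 4; next at i=1:; next s becomes 34; next v becomes 35; next v becomes 29; next v becomes 69; next q becomes 4; next final value -414
verdict: not equivalent; witness: x=-6, y=-4


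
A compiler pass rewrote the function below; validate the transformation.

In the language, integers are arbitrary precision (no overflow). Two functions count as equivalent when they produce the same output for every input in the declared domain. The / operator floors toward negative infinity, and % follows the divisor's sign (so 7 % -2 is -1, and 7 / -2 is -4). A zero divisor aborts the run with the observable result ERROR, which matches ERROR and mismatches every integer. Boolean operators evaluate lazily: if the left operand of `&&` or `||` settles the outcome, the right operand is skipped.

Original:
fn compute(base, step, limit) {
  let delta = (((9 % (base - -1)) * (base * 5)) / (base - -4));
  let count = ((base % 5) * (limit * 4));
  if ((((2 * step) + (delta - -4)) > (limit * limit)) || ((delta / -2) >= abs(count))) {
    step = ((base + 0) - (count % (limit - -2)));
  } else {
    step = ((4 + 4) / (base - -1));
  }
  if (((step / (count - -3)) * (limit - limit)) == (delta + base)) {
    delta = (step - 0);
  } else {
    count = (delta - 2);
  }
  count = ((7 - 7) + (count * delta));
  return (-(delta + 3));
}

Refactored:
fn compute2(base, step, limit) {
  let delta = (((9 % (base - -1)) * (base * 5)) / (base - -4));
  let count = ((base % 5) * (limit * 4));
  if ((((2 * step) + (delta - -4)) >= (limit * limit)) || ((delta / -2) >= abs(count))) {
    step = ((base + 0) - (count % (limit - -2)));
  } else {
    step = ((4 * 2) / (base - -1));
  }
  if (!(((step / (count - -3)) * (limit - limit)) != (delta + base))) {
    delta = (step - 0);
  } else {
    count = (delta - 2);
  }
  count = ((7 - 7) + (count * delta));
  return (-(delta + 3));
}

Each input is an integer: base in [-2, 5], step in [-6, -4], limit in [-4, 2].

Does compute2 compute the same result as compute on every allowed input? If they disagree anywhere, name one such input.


These are not equivalent — on base=4, step=-5, limit=-2 the outputs split (-13 vs ERROR).
compute: delta = 10; count = -32; ((((2 * step) + (delta - -4)) > (limit * limit)) || ((delta / -2) >= abs(count))) -> false; step = 1; (((step / (count - -3)) * (limit - limit)) == (delta + base)) -> false; count = 8; count = 80; return -13
compute2: delta = 10; count = -32; ((((2 * step) + (delta - -4)) >= (limit * limit)) || ((delta / -2) >= abs(count))) -> true; division by zero -> ERROR
verdict: not equivalent; witness: base=4, step=-5, limit=-2


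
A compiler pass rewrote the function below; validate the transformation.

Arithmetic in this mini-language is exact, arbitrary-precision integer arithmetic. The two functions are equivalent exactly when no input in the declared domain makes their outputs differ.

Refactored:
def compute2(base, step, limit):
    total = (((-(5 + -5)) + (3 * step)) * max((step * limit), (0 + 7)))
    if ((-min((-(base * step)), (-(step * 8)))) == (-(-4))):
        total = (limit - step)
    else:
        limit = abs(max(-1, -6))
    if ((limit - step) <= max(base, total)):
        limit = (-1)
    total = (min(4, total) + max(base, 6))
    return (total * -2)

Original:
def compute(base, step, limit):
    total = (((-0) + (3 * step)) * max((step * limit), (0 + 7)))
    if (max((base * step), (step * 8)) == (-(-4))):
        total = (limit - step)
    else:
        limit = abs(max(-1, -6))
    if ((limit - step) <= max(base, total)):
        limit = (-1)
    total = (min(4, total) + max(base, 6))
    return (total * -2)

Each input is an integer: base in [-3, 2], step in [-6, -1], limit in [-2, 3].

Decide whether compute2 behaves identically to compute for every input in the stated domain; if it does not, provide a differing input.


Side by side, the visible changes include: constant usage differs; arithmetic usage differs; min/max/abs usage differs.
Tracing base=2, step=-5, limit=-1: compute: total = -105; (max((base * step), (step * 8)) == (-(-4))) -> false; limit = 1; ((limit - step) <= max(base, total)) -> false; total = -99; return 198 | compute2: total = -105; ((-min((-(base * step)), (-(step * 8)))) == (-(-4))) -> false; limit = 1; ((limit - step) <= max(base, total)) -> false; total = -99; return 198 — matching result 198.
Across all 216 domain points the two functions coincide.
verdict: equivalent


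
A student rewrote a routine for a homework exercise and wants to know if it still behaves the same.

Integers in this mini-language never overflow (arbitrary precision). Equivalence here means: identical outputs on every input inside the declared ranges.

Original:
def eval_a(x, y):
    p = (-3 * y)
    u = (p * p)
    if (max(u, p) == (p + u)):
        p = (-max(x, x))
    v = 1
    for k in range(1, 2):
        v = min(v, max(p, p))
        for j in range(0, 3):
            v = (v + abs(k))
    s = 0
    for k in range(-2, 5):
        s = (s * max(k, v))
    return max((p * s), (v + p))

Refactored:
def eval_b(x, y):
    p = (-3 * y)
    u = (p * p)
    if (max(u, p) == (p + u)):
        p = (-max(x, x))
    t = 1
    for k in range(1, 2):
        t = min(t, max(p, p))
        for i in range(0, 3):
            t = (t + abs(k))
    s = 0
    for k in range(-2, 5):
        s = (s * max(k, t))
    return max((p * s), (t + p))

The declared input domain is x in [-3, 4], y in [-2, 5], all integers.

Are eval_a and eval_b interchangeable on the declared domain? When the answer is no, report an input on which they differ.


Reading the diff, among the changes: local variable names differ.
Spot check at x=0, y=-1 — eval_a: p = 3; u = 9; (max(u, p) == (p + u)) -> false; v = 1; [k=1]; v = 1; [j=0]; v = 2; [j=1]; v = 3; [j=2]; v = 4; s = 0; [k=-2]; s = 0; [k=-1]; s = 0; [k=0]; s = 0; [k=1]; s = 0; [k=2]; s = 0; [k=3]; s = 0; [k=4]; s = 0; return 7. eval_b: p = 3; u = 9; (max(u, p) == (p + u)) -> false; t = 1; [k=1]; t = 1; [i=0]; t = 2; [i=1]; t = 3; [i=2]; t = 4; s = 0; [k=-2]; s = 0; [k=-1]; s = 0; [k=0]; s = 0; [k=1]; s = 0; [k=2]; s = 0; [k=3]; s = 0; [k=4]; s = 0; return 7. Both give 7.
Across all 64 domain points the two functions coincide.
verdict: equivalent


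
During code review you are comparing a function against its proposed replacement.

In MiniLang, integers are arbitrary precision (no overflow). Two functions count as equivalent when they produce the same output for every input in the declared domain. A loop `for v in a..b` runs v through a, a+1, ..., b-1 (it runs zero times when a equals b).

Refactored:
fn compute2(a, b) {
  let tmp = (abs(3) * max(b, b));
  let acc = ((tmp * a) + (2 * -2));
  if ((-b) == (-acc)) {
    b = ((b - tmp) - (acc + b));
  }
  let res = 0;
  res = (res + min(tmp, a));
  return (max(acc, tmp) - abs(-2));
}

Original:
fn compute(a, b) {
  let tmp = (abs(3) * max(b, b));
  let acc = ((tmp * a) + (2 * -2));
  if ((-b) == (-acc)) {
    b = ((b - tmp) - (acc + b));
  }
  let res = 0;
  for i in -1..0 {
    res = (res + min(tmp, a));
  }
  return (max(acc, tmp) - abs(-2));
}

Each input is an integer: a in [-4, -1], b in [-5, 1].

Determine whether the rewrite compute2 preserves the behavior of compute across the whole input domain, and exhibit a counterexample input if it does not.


The two versions differ — the changes include local variable names differ, loop structure differs, statement counts differ.
Tracing a=-1, b=1: compute: tmp = 3; acc = -7; ((-b) == (-acc)) -> false; res = 0; [i=-1]; res = -1; return 1 | compute2: tmp = 3; acc = -7; ((-b) == (-acc)) -> false; res = 0; res = -1; return 1 — matching result 1.
Every one of the 28 inputs gives matching results.
verdict: equivalent


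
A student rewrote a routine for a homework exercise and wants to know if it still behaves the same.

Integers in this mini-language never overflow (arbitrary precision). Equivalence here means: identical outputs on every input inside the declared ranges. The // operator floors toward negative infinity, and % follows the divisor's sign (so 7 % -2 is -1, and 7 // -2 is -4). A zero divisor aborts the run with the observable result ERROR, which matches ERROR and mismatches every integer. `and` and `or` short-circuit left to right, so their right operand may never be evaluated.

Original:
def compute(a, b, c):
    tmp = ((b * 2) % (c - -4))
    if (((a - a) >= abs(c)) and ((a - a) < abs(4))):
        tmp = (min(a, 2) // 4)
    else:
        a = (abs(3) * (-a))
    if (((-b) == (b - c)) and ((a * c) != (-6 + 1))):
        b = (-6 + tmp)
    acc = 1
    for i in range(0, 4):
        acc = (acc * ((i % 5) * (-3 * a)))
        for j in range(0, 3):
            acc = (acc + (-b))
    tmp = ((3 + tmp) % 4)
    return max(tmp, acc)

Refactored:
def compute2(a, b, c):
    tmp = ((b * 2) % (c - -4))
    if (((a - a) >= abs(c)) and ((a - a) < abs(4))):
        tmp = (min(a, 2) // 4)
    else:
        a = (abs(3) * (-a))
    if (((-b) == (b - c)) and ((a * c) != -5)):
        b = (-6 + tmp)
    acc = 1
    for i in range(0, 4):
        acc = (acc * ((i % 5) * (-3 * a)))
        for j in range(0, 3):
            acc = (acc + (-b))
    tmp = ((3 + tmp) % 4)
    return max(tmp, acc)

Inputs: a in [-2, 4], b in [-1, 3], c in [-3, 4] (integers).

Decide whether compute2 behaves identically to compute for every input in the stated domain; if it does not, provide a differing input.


Equivalent — the differences include arithmetic usage differs, constant usage differs, yet no declared input distinguishes the two.
Spot check at a=4, b=2, c=2 — compute: tmp := 4 | (((a - a) >= abs(c)) and ((a - a) < abs(4))): false | a := -12 | (((-b) == (b - c)) and ((a * c) != (-6 + 1))): false | acc := 1 | iter i=0: | acc := 0 | iter j=0: | acc := -2 | iter j=1: | acc := -4 | iter j=2: | acc := -6 | iter i=1: | acc := -216 | iter j=0: | acc := -218 | iter j=1: | acc := -220 | iter j=2: | acc := -222 | iter i=2: | acc := -15984 | iter j=0: | acc := -15986 | iter j=1: | acc := -15988 | iter j=2: | acc := -15990 | iter i=3: | acc := -1726920 | iter j=0: | acc := -1726922 | iter j=1: | acc := -1726924 | iter j=2: | acc := -1726926 | tmp := 3 | result 3. compute2: tmp := 4 | (((a - a) >= abs(c)) and ((a - a) < abs(4))): false | a := -12 | (((-b) == (b - c)) and ((a * c) != -5)): false | acc := 1 | iter i=0: | acc := 0 | iter j=0: | acc := -2 | iter j=1: | acc := -4 | iter j=2: | acc := -6 | iter i=1: | acc := -216 | iter j=0: | acc := -218 | iter j=1: | acc := -220 | iter j=2: | acc := -222 | iter i=2: | acc := -15984 | iter j=0: | acc := -15986 | iter j=1: | acc := -15988 | iter j=2: | acc := -15990 | iter i=3: | acc := -1726920 | iter j=0: | acc := -1726922 | iter j=1: | acc := -1726924 | iter j=2: | acc := -1726926 | tmp := 3 | result 3. Both give 3.
Sweeping the whole domain (280 inputs) finds no disagreement.
verdict: equivalent


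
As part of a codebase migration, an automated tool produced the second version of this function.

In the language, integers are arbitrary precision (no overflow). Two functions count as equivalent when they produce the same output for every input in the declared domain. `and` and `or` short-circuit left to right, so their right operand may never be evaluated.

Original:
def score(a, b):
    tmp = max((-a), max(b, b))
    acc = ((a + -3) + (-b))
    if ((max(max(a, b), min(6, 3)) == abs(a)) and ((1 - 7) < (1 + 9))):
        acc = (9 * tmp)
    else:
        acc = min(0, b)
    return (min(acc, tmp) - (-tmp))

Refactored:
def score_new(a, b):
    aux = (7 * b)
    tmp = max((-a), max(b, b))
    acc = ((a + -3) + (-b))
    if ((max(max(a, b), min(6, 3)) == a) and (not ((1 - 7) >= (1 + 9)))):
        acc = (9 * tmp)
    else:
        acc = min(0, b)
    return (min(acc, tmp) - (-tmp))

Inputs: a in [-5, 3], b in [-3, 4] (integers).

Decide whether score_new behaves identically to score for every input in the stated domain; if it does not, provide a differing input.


Not equivalent: a=-4, b=4 separates them (8 vs 4).
score: tmp := 4 | acc := -11 | ((max(max(a, b), min(6, 3)) == abs(a)) and ((1 - 7) < (1 + 9))): true | acc := 36 | result 8
score_new: aux := 28 | tmp := 4 | acc := -11 | ((max(max(a, b), min(6, 3)) == a) and (not ((1 - 7) >= (1 + 9)))): false | acc := 0 | result 4
verdict: not equivalent; witness: a=-4, b=4


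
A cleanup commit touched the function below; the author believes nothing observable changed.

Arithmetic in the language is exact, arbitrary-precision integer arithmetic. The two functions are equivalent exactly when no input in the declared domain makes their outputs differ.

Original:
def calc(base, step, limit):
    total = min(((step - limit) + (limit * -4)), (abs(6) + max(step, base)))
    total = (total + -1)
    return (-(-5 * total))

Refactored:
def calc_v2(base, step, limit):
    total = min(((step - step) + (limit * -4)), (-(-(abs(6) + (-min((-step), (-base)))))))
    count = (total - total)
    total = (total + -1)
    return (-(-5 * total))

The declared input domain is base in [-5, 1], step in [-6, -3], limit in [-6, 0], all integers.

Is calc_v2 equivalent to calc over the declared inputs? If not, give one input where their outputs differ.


On input base=-5, step=-6, limit=-1, calc returns -10 while calc_v2 returns 0.
verdict: not equivalent; witness: base=-5, step=-6, limit=-1


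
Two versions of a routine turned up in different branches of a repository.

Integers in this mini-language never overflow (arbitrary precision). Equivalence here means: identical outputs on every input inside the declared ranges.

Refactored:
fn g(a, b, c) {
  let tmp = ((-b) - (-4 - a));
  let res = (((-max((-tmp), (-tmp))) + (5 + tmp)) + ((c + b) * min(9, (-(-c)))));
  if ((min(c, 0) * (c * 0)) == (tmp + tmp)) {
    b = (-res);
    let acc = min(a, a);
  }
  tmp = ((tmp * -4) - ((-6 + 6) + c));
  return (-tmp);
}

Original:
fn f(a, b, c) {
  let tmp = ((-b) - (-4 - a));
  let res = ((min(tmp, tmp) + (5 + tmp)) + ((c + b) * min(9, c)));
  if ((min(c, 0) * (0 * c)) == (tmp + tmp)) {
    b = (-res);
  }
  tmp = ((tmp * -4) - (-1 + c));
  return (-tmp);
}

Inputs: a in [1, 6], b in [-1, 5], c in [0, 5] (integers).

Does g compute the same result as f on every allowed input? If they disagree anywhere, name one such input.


Evaluate both at a=1, b=-1, c=0.
f: tmp=6, then res=17, then ((min(c, 0) * (0 * c)) == (tmp + tmp)) is false, then tmp=-23, then returns 23
g: tmp=6, then res=17, then ((min(c, 0) * (c * 0)) == (tmp + tmp)) is false, then tmp=-24, then returns 24
23 against 24: the behavior changed.
verdict: not equivalent; witness: a=1, b=-1, c=0


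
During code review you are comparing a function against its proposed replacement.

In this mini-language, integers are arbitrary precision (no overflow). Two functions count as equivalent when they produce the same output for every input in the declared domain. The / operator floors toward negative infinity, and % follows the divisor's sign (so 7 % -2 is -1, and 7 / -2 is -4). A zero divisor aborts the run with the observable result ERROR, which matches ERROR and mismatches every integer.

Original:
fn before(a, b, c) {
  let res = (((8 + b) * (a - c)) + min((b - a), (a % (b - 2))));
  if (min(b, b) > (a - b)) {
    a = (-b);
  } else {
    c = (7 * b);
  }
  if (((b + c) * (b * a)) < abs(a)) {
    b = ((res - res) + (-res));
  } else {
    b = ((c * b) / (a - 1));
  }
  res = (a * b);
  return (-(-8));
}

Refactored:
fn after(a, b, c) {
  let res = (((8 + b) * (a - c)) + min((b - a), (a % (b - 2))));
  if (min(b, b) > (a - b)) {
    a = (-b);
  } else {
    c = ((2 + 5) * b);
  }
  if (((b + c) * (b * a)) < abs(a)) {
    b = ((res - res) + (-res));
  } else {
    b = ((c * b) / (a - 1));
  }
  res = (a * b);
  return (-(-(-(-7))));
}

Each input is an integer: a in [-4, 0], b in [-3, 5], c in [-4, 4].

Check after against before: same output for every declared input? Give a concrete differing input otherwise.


These are not equivalent — on a=-4, b=-3, c=-4 the outputs split (8 vs 7).
before: res = -4; (min(b, b) > (a - b)) -> false; c = -21; (((b + c) * (b * a)) < abs(a)) -> true; b = 4; res = -16; return 8
after: res = -4; (min(b, b) > (a - b)) -> false; c = -21; (((b + c) * (b * a)) < abs(a)) -> true; b = 4; res = -16; return 7
verdict: not equivalent; witness: a=-4, b=-3, c=-4


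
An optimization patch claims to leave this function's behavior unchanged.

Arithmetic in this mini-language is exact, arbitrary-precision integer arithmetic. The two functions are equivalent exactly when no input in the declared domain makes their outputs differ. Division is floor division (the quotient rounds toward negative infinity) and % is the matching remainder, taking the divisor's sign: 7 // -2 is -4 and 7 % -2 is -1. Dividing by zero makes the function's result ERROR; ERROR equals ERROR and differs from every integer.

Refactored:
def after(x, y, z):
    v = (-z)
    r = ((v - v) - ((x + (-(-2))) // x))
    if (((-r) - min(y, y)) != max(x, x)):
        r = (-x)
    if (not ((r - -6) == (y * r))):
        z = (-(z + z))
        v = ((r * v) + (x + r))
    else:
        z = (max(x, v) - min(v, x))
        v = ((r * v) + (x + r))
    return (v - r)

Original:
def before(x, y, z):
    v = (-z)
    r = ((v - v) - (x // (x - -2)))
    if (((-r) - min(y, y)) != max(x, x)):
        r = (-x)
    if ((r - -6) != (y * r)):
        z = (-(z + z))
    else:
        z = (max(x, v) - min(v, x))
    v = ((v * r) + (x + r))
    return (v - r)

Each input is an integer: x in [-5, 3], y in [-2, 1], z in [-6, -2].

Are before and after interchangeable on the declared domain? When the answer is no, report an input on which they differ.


These are not equivalent — on x=-2, y=-2, z=-6 the outputs split (ERROR vs 10).
before: v=6, then a zero divisor aborts: ERROR
after: v=6, then r=0, then (((-r) - min(y, y)) != max(x, x)) is true, then r=2, then (not ((r - -6) == (y * r))) is true, then z=12, then v=12, then returns 10
verdict: not equivalent; witness: x=-2, y=-2, z=-6


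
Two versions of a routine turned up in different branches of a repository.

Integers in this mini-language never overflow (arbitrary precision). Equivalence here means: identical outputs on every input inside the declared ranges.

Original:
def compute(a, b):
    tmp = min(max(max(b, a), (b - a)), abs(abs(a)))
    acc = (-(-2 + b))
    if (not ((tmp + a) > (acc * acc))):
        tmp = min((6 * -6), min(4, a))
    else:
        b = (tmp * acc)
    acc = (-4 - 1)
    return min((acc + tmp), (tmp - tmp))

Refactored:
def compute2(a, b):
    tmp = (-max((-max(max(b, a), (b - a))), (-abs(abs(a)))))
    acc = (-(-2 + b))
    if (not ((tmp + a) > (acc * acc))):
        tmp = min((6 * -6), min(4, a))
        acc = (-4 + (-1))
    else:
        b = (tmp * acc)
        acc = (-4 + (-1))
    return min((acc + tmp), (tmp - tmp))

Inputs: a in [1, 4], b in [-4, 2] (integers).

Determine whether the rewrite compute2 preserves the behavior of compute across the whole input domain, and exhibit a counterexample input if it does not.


Comparing the listings, the differences include: min/max/abs usage differs, plus arithmetic usage differs, plus constant usage differs, plus statement counts differ.
One worked example (a=2, b=1) — compute: tmp becomes 2; next acc becomes 1; next (not ((tmp + a) > (acc * acc))) evaluates to false; next b becomes 2; next acc becomes -5; next final value -3; compute2: tmp becomes 2; next acc becomes 1; next (not ((tmp + a) > (acc * acc))) evaluates to false; next b becomes 2; next acc becomes -5; next final value -3; agreement on -3.
Every one of the 28 inputs gives matching results.
verdict: equivalent


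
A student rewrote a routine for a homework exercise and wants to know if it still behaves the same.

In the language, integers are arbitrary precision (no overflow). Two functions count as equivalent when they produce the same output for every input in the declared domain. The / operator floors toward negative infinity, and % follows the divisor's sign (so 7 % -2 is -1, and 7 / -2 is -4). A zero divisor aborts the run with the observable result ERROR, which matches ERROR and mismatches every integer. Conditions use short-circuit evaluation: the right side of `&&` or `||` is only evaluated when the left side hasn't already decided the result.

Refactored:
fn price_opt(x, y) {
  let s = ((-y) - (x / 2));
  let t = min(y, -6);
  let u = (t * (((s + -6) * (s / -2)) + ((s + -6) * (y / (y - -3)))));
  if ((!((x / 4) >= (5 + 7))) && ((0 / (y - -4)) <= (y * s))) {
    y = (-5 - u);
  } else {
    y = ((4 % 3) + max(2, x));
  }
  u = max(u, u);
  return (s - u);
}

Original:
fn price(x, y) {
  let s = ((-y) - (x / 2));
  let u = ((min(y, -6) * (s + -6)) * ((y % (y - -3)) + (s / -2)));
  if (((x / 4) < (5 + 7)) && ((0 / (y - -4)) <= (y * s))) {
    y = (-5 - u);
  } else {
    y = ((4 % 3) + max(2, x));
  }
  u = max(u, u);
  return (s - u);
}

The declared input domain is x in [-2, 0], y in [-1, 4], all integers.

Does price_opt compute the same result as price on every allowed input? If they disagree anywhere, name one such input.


Take x=-2, y=-1.
price: s := 2 | u := 0 | (((x / 4) < (5 + 7)) && ((0 / (y - -4)) <= (y * s))): false | y := 3 | u := 0 | result 2
price_opt: s := 2 | t := -6 | u := -48 | ((!((x / 4) >= (5 + 7))) && ((0 / (y - -4)) <= (y * s))): false | y := 3 | u := -48 | result 50
2 != 50, so the rewrite changes behavior.
verdict: not equivalent; witness: x=-2, y=-1


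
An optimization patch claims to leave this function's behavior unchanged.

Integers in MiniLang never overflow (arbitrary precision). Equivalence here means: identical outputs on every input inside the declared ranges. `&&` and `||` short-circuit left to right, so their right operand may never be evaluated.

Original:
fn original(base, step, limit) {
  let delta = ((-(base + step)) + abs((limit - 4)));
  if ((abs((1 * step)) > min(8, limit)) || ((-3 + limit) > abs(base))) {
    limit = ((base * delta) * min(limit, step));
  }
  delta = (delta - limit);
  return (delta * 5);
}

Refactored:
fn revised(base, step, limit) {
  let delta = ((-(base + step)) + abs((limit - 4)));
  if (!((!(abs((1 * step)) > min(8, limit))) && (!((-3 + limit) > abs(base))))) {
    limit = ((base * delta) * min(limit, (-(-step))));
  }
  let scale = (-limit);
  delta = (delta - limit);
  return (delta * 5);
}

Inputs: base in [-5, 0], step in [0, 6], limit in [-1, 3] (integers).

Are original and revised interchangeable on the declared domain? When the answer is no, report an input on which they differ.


The two are interchangeable: statement counts differ, local variable names differ, boolean connective usage differs, and every declared input agrees.
As a probe, take base=-4, step=3, limit=1: original runs delta = 4; ((abs((1 * step)) > min(8, limit)) || ((-3 + limit) > abs(base))) -> true; limit = -16; delta = 20; return 100; revised runs delta = 4; (!((!(abs((1 * step)) > min(8, limit))) && (!((-3 + limit) > abs(base))))) -> true; limit = -16; scale = 16; delta = 20; return 100; both end at 100.
Every one of the 210 inputs gives matching results.
verdict: equivalent


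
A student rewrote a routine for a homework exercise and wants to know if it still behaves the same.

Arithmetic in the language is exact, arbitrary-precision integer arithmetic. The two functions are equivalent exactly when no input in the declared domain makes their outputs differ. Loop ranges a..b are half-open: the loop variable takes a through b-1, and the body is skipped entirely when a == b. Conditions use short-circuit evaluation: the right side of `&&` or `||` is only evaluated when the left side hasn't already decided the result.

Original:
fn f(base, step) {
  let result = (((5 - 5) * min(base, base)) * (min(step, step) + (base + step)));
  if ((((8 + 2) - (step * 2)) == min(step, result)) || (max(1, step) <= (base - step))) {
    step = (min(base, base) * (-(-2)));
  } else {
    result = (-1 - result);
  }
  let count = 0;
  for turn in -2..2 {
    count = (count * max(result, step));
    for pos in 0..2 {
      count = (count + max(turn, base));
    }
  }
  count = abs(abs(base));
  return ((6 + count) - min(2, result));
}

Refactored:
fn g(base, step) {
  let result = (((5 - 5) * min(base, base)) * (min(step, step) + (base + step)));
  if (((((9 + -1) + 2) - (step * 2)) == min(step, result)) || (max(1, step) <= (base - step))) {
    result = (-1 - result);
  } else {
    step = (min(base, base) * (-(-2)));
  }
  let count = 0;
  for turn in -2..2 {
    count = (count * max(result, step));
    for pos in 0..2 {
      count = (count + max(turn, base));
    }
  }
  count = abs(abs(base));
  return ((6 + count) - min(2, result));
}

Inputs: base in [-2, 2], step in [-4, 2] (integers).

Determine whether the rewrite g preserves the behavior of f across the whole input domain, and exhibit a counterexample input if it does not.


These are not equivalent — on base=-2, step=-4 the outputs split (8 vs 9).
f: result=0, then ((((8 + 2) - (step * 2)) == min(step, result)) || (max(1, step) <= (base - step))) is true, then step=-4, then count=0, then (turn=-2), then count=0, then (pos=0), then count=-2, then (pos=1), then count=-4, then (turn=-1), then count=0, then (pos=0), then count=-1, then (pos=1), then count=-2, then (turn=0), then count=0, then (pos=0), then count=0, then (pos=1), then count=0, then (turn=1), then count=0, then (pos=0), then count=1, then (pos=1), then count=2, then count=2, then returns 8
g: result=0, then (((((9 + -1) + 2) - (step * 2)) == min(step, result)) || (max(1, step) <= (base - step))) is true, then result=-1, then count=0, then (turn=-2), then count=0, then (pos=0), then count=-2, then (pos=1), then count=-4, then (turn=-1), then count=4, then (pos=0), then count=3, then (pos=1), then count=2, then (turn=0), then count=-2, then (pos=0), then count=-2, then (pos=1), then count=-2, then (turn=1), then count=2, then (pos=0), then count=3, then (pos=1), then count=4, then count=2, then returns 9
verdict: not equivalent; witness: base=-2, step=-4
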